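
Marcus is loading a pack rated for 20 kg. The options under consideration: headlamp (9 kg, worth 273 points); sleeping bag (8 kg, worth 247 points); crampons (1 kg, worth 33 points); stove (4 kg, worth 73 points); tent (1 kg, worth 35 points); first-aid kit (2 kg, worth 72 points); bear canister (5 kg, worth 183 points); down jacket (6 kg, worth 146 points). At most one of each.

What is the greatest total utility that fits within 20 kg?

By utility per kg: bear canister 36.60, first-aid kit 36.00, tent 35.00, crampons 33.00 lead.
Filling by ratio: sleeping bag + crampons + tent + first-aid kit + bear canister for 570, with 3 kg left unused.
The 6 kg tied up in crampons and bear canister is better spent on headlamp — total rises to 627 (20 kg).
The closest alternative, headlamp + sleeping bag + crampons + first-aid kit, reaches only 625.

627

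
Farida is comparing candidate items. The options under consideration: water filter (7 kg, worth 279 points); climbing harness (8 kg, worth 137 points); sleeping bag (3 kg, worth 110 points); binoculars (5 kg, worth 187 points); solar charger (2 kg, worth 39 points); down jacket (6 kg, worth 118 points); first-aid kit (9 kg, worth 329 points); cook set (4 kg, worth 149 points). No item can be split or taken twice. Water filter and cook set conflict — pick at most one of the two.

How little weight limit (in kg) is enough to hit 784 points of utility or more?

21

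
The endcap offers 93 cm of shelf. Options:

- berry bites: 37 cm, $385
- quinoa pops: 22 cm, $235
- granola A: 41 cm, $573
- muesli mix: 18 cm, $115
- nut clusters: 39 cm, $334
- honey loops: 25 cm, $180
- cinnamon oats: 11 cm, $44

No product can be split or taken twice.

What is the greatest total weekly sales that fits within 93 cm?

1002

The ratio heuristic lands on quinoa pops + granola A + honey loops (988) but leaves 5 cm idle.
The 47 cm tied up in quinoa pops and honey loops is better spent on berry bites + cinnamon oats — total rises to 1002 (89 cm).
The closest alternative, quinoa pops + granola A + honey loops, reaches only 988.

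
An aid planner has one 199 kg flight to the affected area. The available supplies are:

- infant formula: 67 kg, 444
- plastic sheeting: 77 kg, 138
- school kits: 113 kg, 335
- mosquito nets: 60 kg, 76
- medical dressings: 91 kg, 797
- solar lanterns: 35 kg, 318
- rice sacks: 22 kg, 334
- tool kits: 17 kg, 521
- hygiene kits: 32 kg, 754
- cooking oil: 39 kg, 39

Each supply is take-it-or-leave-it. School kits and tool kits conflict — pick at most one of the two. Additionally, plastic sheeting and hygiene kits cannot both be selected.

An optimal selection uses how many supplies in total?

5

Best achievable people served is 2724.
For example medical dressings + solar lanterns + rice sacks + tool kits + hygiene kits achieves it, using 197 kg.
All optima have 5 supplies.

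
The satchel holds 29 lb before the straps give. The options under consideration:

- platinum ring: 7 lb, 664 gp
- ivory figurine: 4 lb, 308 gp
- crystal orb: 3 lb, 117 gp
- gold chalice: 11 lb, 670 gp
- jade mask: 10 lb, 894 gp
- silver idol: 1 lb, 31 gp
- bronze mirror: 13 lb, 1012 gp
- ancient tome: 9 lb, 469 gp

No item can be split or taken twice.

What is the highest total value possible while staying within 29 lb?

Taking the top-ratio items first gives platinum ring + ivory figurine + crystal orb + jade mask + silver idol for 2014 (25 lb).
The 7 lb tied up in ivory figurine and crystal orb is better spent on gold chalice — total rises to 2259 (29 lb).

2259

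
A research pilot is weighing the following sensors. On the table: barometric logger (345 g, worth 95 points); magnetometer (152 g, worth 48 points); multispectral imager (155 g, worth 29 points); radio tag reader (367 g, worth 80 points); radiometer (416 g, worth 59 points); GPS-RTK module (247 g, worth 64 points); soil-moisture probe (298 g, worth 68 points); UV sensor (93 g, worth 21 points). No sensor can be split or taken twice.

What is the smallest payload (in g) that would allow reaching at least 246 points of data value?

983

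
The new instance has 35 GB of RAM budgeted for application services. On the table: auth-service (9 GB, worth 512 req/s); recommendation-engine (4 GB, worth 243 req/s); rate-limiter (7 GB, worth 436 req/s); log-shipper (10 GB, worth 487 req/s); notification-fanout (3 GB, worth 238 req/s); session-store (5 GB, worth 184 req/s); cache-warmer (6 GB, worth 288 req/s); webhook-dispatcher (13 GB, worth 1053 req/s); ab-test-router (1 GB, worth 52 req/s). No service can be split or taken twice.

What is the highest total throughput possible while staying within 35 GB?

2334

A density-first pass picks recommendation-engine + rate-limiter + notification-fanout + cache-warmer + webhook-dispatcher + ab-test-router — 2310 at 34 GB.
The 8 GB tied up in rate-limiter and ab-test-router is better spent on auth-service — total rises to 2334 (35 GB).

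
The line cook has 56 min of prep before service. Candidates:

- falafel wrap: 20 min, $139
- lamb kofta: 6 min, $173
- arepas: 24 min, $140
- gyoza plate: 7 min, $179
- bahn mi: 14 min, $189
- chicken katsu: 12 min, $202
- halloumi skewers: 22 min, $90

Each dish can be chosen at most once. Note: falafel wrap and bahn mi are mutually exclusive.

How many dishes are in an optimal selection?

Best achievable profit is 743.
lamb kofta + gyoza plate + bahn mi + chicken katsu hits 743 at 39 min.
Any selection reaching 743 contains exactly 4 dishes.

4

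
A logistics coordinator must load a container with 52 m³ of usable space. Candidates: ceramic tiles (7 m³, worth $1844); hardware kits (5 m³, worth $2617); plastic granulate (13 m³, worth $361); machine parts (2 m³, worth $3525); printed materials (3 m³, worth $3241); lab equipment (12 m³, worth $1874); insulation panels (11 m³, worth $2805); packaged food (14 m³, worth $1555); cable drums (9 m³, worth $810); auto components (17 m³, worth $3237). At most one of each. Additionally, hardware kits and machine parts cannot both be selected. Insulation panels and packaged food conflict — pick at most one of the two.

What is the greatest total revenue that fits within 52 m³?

Ceramic tiles + machine parts + printed materials + lab equipment + insulation panels + auto components uses 52 of the 52 m³ and totals 16526.
An exhaustive check of the 1024 subsets confirms 16526.

16526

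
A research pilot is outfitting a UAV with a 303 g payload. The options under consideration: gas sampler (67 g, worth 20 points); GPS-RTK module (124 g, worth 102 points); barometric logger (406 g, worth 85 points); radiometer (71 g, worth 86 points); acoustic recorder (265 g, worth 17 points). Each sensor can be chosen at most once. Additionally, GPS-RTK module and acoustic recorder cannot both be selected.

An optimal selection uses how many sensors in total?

3

Optimal total is 208.
gas sampler + GPS-RTK module + radiometer hits 208 at 262 g.
Every optimal selection uses 3 sensors.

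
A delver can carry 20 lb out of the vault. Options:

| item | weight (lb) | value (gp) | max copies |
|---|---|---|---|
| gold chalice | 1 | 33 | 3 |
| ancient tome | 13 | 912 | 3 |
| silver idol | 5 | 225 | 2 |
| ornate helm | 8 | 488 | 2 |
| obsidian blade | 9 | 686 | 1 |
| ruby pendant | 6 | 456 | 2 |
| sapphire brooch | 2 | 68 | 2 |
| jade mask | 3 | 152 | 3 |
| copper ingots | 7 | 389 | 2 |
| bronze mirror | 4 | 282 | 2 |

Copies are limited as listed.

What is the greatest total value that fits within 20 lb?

Ranking by ratio (value/lb): obsidian blade 76.22, ruby pendant 76.00, bronze mirror 70.50, ancient tome 70.15.
Greedy by ratio would take gold chalice + obsidian blade + ruby pendant + bronze mirror: 20 lb used, total 1457.
The 10 lb tied up in gold chalice and obsidian blade is better spent on ruby pendant + bronze mirror — total rises to 1476 (20 lb).
Nothing else within 20 lb beats 1476.

1476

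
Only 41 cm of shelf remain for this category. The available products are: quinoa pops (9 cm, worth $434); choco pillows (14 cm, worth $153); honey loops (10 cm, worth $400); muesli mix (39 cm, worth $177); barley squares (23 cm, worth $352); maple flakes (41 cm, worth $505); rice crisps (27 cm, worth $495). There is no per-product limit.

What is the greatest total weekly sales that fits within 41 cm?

Taking 4×quinoa pops: 36 cm used, 1736 in weekly sales.

1736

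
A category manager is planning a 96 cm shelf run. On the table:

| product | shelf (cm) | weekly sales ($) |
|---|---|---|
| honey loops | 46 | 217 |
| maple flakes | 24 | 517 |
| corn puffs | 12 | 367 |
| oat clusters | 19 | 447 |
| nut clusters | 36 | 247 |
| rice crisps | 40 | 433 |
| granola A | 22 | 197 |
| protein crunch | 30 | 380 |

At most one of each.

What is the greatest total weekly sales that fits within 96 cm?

1764

Ranking by ratio (weekly sales/cm): corn puffs 30.58, oat clusters 23.53, maple flakes 21.54, protein crunch 12.67.
A density-first pass picks maple flakes + corn puffs + oat clusters + protein crunch — 1711 at 85 cm.
Replace protein crunch with rice crisps: the trade gains 53 net, giving 1764 at 95 cm.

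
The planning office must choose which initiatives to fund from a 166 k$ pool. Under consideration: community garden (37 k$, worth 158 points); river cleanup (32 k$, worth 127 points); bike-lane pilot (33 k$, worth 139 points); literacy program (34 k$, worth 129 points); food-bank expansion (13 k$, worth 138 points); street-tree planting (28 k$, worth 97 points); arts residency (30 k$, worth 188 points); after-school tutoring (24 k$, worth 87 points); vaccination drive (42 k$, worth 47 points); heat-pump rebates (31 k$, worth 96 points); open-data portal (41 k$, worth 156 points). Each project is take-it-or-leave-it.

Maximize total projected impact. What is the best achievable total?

Greedy by ratio would take community garden + river cleanup + bike-lane pilot + food-bank expansion + arts residency: 145 k$ used, total 750.
The 37 k$ tied up in community garden is better spent on literacy program + after-school tutoring — total rises to 808 (166 k$).

808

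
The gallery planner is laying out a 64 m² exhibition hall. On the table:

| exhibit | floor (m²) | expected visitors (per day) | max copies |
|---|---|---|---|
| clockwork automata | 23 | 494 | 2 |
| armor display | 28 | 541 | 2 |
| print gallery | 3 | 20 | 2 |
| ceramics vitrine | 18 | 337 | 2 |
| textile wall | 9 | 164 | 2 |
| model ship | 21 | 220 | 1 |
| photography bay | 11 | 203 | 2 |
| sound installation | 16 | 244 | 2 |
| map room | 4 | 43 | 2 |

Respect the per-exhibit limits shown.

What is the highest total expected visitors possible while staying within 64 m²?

2×clockwork automata + ceramics vitrine uses 64 of the 64 m² and totals 1325.
Nothing else within 64 m² beats 1325.

1325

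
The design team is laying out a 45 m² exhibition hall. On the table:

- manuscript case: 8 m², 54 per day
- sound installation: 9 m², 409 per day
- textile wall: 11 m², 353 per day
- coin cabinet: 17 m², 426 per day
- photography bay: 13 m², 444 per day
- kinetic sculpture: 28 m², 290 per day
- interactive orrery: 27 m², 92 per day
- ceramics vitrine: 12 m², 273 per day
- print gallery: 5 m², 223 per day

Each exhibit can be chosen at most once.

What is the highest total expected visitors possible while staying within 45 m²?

1502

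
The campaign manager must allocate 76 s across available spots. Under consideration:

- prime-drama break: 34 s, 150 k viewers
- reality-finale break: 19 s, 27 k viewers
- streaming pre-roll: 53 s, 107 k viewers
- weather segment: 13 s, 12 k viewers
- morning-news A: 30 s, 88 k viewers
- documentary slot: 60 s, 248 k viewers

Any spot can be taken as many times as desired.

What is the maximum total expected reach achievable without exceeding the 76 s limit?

300

Ranking by ratio (expected reach/s): prime-drama break 4.41, documentary slot 4.13, morning-news A 2.93.
Best packing: 2×prime-drama break — 68 s, 300 total.
The spare 8 s is too small for any remaining spot, and no exchange beats 300.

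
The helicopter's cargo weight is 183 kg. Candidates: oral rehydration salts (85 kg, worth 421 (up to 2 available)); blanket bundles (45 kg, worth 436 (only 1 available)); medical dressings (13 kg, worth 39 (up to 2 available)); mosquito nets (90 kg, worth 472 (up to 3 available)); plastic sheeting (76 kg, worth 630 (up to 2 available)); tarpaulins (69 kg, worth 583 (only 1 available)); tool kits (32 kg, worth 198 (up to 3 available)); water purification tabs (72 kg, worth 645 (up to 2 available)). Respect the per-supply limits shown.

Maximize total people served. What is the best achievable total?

Greedy by ratio would take blanket bundles + 2×tool kits + water purification tabs: 181 kg used, total 1477.
Replace blanket bundles and tool kits with water purification tabs: the trade gains 11 net, giving 1488 at 176 kg.
Nothing else within 183 kg beats 1488.

1488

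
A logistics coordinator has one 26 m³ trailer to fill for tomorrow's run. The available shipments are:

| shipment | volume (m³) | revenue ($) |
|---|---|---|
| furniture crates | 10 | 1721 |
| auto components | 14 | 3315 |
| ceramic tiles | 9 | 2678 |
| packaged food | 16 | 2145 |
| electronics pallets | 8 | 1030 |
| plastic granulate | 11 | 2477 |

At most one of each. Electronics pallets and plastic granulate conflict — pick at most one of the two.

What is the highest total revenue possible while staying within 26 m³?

5993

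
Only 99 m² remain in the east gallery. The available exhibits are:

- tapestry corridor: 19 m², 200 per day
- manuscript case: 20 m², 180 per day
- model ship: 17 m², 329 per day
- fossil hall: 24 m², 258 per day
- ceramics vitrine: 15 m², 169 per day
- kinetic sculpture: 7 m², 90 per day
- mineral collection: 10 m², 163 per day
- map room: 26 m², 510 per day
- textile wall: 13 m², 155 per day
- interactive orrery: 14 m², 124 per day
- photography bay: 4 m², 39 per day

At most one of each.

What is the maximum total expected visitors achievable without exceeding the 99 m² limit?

Density check — map room 19.62, model ship 19.35, mineral collection 16.30, kinetic sculpture 12.86 are the best per m².
Filling by ratio: model ship + ceramics vitrine + kinetic sculpture + mineral collection + map room + textile wall + photography bay for 1455, with 7 m² left unused.
The 17 m² tied up in textile wall and photography bay is better spent on fossil hall — total rises to 1519 (99 m²).
That's the maximum — no swap from here does better than 1519.

1519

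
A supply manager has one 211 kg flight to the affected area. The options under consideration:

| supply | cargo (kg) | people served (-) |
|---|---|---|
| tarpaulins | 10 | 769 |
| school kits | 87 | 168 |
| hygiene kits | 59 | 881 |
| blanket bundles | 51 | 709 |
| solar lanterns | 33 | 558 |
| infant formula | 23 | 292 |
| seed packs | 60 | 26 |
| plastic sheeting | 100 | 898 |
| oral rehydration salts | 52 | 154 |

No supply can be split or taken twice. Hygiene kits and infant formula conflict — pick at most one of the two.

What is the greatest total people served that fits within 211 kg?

By people served per kg: tarpaulins 76.90, solar lanterns 16.91, hygiene kits 14.93 lead.
Tarpaulins + hygiene kits + solar lanterns + plastic sheeting uses 202 of the 211 kg and totals 3106.

3106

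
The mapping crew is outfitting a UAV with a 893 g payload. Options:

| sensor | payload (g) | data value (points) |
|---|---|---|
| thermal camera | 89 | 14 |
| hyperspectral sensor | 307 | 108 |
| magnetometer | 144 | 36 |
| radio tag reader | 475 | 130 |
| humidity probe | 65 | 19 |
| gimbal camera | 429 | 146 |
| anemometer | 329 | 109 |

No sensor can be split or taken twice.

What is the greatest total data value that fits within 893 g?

290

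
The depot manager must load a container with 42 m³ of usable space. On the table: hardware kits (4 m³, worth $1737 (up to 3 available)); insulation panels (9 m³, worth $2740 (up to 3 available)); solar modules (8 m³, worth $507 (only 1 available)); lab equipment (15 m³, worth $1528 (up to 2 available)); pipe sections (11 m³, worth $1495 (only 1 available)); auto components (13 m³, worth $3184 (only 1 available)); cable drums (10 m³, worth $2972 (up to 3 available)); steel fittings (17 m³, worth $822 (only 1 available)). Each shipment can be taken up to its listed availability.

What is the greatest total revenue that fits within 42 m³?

14127

A density-first pass picks 3×hardware kits + 3×insulation panels — 13431 at 39 m³.
The 27 m³ tied up in 3×insulation panels is better spent on 3×cable drums — total rises to 14127 (42 m³).
No other feasible combination exceeds 14127.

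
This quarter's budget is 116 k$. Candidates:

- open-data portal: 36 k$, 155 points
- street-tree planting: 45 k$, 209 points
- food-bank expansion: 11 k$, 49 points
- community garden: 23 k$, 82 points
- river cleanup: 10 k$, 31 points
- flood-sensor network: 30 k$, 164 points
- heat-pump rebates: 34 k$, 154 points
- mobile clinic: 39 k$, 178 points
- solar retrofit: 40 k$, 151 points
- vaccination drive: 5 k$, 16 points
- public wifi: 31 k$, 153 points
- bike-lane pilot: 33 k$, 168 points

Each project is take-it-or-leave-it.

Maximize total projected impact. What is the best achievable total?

565

Density check — flood-sensor network 5.47, bike-lane pilot 5.09, public wifi 4.94 are the best per k$.
Filling by ratio: food-bank expansion + flood-sensor network + vaccination drive + public wifi + bike-lane pilot for 550, with 6 k$ left unused.
The 5 k$ tied up in vaccination drive is better spent on river cleanup — total rises to 565 (115 k$).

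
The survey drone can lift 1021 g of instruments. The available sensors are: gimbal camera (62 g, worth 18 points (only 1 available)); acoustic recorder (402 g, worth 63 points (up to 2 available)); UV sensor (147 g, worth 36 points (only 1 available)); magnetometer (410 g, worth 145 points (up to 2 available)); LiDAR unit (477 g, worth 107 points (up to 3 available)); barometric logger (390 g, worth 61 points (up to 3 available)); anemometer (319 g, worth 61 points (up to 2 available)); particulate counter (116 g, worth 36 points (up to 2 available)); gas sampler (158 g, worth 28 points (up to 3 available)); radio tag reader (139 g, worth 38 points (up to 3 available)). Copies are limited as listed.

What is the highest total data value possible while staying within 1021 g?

346

Density check — magnetometer 0.35, particulate counter 0.31, gimbal camera 0.29 are the best per g.
The ratio heuristic lands on gimbal camera + 2×magnetometer + particulate counter (344) but leaves 23 g idle.
Replace particulate counter with radio tag reader: the trade gains 2 net, giving 346 at 1021 g.
That's the maximum — no swap from here does better than 346.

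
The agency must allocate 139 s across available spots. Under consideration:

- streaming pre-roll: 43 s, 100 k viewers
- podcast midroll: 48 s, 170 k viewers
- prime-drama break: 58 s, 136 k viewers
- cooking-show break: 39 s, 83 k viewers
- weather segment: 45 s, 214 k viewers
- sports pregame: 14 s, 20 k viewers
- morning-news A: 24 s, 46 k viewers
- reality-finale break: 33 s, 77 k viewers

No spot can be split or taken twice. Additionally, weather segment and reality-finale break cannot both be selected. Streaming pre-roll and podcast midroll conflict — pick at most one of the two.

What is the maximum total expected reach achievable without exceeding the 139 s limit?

467

Ranking by ratio (expected reach/s): weather segment 4.76, podcast midroll 3.54, prime-drama break 2.34, reality-finale break 2.33.
Best packing: podcast midroll + cooking-show break + weather segment — 132 s, 467 total.
Nothing else feasible within 139 s beats 467.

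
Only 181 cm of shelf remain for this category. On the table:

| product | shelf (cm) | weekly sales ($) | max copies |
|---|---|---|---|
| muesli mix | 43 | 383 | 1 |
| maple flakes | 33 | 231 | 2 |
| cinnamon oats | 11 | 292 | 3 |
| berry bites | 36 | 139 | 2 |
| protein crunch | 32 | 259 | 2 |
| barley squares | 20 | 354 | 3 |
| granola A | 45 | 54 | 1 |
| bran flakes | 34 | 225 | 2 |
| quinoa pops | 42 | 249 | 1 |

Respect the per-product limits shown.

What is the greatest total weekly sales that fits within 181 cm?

Best packing: muesli mix + 3×cinnamon oats + protein crunch + 3×barley squares — 168 cm, 2580 total.

2580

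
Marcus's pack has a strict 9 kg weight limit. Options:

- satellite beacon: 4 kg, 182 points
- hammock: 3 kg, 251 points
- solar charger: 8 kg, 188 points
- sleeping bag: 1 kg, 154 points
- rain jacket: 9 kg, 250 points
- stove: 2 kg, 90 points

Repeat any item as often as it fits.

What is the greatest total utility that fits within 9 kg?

1386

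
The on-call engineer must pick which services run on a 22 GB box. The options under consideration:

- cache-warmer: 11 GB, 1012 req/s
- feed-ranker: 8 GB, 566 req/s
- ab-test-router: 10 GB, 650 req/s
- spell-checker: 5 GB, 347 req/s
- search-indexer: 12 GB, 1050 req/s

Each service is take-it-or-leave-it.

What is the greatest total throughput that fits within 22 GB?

Ranking by ratio (throughput/GB): cache-warmer 92.00, search-indexer 87.50, feed-ranker 70.75, spell-checker 69.40.
A density-first pass picks cache-warmer + feed-ranker — 1578 at 19 GB.
The 19 GB tied up in cache-warmer and feed-ranker is better spent on ab-test-router + search-indexer — total rises to 1700 (22 GB).

1700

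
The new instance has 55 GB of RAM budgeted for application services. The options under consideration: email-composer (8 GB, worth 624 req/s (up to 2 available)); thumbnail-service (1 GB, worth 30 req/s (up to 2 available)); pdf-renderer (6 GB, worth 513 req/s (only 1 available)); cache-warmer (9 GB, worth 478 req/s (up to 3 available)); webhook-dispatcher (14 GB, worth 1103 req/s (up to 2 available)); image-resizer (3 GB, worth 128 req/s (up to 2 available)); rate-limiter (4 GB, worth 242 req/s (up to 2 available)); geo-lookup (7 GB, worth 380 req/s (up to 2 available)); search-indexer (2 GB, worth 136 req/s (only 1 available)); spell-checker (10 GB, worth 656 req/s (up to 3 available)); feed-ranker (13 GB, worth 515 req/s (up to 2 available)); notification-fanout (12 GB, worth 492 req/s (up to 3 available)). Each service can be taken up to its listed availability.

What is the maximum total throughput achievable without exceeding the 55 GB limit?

4239

Greedy by ratio would take 2×email-composer + pdf-renderer + 2×webhook-dispatcher + image-resizer + search-indexer: 55 GB used, total 4231.
The 5 GB tied up in image-resizer and search-indexer is better spent on thumbnail-service + rate-limiter — total rises to 4239 (55 GB).
That's the maximum — no swap from here does better than 4239.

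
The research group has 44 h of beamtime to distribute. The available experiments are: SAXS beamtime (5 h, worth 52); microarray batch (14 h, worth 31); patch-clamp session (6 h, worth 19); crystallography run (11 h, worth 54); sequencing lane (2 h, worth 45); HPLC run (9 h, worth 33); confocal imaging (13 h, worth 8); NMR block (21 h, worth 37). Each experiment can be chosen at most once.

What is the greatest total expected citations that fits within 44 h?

The ratio heuristic lands on SAXS beamtime + patch-clamp session + crystallography run + sequencing lane + HPLC run (203) but leaves 11 h idle.
Replace patch-clamp session with microarray batch: the trade gains 12 net, giving 215 at 41 h.
That's the maximum — no swap from here does better than 215.

215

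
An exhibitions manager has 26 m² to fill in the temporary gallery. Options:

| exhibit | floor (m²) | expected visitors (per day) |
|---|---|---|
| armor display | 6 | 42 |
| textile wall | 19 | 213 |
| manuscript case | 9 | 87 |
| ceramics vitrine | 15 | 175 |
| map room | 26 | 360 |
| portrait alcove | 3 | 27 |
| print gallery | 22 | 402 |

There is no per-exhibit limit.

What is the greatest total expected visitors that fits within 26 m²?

429

Portrait alcove + print gallery uses 25 of the 26 m² and totals 429.
That's the maximum — no swap from here does better than 429.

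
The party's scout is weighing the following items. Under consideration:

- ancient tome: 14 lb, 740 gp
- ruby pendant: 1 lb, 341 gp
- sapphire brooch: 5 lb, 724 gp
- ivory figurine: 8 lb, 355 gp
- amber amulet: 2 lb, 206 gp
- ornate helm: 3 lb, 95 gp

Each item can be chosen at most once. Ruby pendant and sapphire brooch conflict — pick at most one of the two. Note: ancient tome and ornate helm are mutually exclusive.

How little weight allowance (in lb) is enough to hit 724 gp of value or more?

Look for the lowest-weight combination reaching 724.
sapphire brooch reaches 724 using 5 lb.
Any bundle with less than 5 lb falls short of 724.

5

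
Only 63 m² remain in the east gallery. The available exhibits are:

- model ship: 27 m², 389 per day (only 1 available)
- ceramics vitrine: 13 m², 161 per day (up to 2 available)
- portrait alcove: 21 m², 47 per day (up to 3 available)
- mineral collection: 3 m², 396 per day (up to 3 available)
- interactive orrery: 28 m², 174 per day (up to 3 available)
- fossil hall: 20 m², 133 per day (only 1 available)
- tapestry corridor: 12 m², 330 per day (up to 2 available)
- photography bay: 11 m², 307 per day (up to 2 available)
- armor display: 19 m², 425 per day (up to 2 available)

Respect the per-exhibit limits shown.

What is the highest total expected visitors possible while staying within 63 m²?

2580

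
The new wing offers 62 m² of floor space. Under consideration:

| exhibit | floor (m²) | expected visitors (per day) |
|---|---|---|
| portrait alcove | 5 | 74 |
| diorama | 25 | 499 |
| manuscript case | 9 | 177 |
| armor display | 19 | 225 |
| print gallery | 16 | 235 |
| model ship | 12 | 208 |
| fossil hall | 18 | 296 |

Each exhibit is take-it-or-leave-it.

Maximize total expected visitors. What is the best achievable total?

Density check — diorama 19.96, manuscript case 19.67, model ship 17.33 are the best per m².
Filling by ratio: portrait alcove + diorama + manuscript case + model ship for 958, with 11 m² left unused.
Dropping portrait alcove frees 5 m²; slotting in print gallery (16 m²) lifts the total to 1119 at 62 m².
Next best is portrait alcove + diorama + model ship + fossil hall at 1077 (60 m²) — short by 42.

1119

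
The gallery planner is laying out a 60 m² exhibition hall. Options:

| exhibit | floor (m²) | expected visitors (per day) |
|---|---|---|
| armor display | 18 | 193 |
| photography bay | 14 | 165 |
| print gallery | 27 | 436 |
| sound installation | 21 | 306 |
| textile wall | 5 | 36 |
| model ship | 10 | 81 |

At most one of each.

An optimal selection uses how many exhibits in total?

3

Best achievable expected visitors is 823.
For example print gallery + sound installation + model ship achieves it, using 58 m².
Any selection reaching 823 contains exactly 3 exhibits.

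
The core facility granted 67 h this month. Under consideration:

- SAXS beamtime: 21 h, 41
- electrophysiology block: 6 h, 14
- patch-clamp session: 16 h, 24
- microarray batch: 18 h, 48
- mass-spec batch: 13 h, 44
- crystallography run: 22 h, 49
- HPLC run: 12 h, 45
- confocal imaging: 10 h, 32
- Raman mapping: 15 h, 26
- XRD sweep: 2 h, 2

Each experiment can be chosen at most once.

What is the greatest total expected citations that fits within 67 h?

The ratio heuristic lands on electrophysiology block + microarray batch + mass-spec batch + HPLC run + confocal imaging + XRD sweep (185) but leaves 6 h idle.
The 16 h tied up in electrophysiology block and confocal imaging is better spent on crystallography run — total rises to 188 (67 h).
Every other selection either busts 67 h or fails to beat 188.

188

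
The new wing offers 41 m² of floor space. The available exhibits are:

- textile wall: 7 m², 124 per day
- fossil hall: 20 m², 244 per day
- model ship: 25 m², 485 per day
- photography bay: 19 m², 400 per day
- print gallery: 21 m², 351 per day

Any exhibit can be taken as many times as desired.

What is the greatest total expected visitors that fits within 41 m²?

Ranking by ratio (expected visitors/m²): photography bay 21.05, model ship 19.40, textile wall 17.71, print gallery 16.71.
The ratio ordering already packs tightly: 2×photography bay, 38 m², 800.
Nothing else within 41 m² beats 800.

800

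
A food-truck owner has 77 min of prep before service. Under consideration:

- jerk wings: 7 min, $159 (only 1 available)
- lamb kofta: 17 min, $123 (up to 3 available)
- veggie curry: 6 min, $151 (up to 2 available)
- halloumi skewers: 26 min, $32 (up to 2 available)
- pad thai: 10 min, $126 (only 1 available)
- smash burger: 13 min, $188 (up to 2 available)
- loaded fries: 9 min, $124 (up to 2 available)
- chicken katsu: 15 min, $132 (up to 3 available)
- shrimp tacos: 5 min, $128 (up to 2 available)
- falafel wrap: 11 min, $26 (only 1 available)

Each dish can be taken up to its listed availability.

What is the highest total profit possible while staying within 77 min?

1343

The ratio heuristic lands on jerk wings + 2×veggie curry + 2×smash burger + 2×loaded fries + 2×shrimp tacos (1341) but leaves 4 min idle.
Replace loaded fries with pad thai: the trade gains 2 net, giving 1343 at 74 min.
No other feasible combination exceeds 1343.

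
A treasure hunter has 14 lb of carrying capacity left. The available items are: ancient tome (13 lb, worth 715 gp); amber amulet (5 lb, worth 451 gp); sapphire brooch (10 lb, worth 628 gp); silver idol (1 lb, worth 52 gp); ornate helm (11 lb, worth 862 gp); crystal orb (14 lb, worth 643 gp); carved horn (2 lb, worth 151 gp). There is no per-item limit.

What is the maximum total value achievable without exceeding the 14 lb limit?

1204

The ratio ordering already packs tightly: 2×amber amulet + 2×carved horn, 14 lb, 1204.
Every other selection either busts 14 lb or fails to beat 1204.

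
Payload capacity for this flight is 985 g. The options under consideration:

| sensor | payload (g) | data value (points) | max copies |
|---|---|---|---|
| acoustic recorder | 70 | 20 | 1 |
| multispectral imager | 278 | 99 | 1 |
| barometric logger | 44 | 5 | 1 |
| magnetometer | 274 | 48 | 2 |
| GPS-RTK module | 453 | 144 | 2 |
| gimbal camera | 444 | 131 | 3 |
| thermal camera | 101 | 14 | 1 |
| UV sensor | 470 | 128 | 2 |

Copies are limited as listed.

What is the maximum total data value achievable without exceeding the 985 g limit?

308

Filling by ratio: acoustic recorder + multispectral imager + barometric logger + GPS-RTK module + thermal camera for 282, with 39 g left unused.
Replace multispectral imager and barometric logger and thermal camera with GPS-RTK module: the trade gains 26 net, giving 308 at 976 g.
The spare 9 g is too small for any remaining sensor, and no exchange beats 308.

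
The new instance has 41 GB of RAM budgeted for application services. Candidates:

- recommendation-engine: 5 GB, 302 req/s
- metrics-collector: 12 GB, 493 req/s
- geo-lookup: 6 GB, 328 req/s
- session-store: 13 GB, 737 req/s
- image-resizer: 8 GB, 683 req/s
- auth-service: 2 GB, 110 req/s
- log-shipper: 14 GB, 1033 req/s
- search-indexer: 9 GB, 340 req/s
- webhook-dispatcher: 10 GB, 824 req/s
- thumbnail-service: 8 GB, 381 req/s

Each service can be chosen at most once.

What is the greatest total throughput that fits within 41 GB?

The ratio heuristic lands on recommendation-engine + image-resizer + auth-service + log-shipper + webhook-dispatcher (2952) but leaves 2 GB idle.
Replace recommendation-engine with geo-lookup: the trade gains 26 net, giving 2978 at 40 GB.
An exhaustive check of the 1024 subsets confirms 2978.

2978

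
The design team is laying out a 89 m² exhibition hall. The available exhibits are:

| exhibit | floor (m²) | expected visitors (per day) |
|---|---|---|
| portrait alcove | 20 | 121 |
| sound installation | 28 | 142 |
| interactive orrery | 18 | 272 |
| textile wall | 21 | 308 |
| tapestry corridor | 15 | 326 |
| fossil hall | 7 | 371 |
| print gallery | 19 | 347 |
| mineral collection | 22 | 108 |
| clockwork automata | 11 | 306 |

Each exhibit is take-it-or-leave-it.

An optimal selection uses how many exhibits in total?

The maximum expected visitors within 89 m² is 1658.
textile wall + tapestry corridor + fossil hall + print gallery + clockwork automata hits 1658 at 73 m².
All optima have 5 exhibits.

5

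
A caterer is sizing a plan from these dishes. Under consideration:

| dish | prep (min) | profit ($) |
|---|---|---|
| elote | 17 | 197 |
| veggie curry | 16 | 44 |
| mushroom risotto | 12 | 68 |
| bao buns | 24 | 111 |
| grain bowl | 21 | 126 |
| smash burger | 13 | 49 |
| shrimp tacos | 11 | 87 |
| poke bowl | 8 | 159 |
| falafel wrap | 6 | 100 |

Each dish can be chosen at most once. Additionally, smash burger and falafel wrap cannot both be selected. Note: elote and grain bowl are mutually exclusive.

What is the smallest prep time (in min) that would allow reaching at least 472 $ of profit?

Minimise min subject to total profit ≥ 472.
elote + shrimp tacos + poke bowl + falafel wrap reaches 543 using 42 min.
Any bundle with less than 42 min falls short of 472.

42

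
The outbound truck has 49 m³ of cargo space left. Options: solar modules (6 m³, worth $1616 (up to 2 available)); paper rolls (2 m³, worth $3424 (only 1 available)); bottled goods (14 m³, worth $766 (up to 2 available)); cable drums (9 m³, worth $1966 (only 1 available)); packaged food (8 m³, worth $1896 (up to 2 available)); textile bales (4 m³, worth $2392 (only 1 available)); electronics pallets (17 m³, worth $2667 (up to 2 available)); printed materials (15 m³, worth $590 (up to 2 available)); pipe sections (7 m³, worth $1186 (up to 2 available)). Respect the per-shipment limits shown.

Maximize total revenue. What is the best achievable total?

15282

Greedy by ratio would take 2×solar modules + paper rolls + cable drums + 2×packaged food + textile bales: 43 m³ used, total 14806.
Dropping packaged food frees 8 m³; slotting in 2×pipe sections (14 m³) lifts the total to 15282 at 49 m³.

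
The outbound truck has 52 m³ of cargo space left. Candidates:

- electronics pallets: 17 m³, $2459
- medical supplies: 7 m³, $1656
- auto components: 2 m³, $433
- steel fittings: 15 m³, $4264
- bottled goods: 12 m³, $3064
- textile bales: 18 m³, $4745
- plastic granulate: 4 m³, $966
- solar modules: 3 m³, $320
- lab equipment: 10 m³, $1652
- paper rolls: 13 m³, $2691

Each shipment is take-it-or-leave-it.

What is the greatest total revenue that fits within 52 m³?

13729

The ratio heuristic lands on auto components + steel fittings + bottled goods + textile bales + plastic granulate (13472) but leaves 1 m³ idle.
Replace auto components and plastic granulate with medical supplies: the trade gains 257 net, giving 13729 at 52 m³.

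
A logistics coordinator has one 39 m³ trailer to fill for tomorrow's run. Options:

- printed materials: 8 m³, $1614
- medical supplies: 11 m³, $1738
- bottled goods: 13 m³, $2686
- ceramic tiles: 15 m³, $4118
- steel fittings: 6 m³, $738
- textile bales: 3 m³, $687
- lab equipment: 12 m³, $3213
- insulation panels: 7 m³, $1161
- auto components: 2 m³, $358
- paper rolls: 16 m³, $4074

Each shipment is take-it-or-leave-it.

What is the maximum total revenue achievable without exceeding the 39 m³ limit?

Ranking by ratio (revenue/m³): ceramic tiles 274.53, lab equipment 267.75, paper rolls 254.62.
Filling by ratio: printed materials + ceramic tiles + textile bales + lab equipment for 9632, with 1 m³ left unused.
Dropping textile bales and lab equipment frees 15 m³; slotting in paper rolls (16 m³) lifts the total to 9806 at 39 m³.
The closest alternative, printed materials + ceramic tiles + textile bales + lab equipment, reaches only 9632.

9806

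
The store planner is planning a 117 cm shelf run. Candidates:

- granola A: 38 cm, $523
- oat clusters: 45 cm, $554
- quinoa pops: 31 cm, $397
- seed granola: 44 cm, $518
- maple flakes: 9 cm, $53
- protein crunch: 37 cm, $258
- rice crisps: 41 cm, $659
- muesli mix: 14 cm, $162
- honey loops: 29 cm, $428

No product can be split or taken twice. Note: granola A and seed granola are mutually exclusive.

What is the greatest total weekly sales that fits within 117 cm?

Ranking by ratio (weekly sales/cm): rice crisps 16.07, honey loops 14.76, granola A 13.76.
Granola A + maple flakes + rice crisps + honey loops uses 117 of the 117 cm and totals 1663.
That's the maximum — no feasible swap from here does better than 1663.

1663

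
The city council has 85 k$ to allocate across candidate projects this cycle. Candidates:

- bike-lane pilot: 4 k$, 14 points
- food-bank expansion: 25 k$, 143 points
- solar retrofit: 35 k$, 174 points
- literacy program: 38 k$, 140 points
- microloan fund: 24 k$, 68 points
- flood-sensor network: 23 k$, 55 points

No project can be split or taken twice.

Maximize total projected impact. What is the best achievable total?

Greedy by ratio would take bike-lane pilot + food-bank expansion + solar retrofit: 64 k$ used, total 331.
Replace bike-lane pilot with microloan fund: the trade gains 54 net, giving 385 at 84 k$.
Runner-up food-bank expansion + solar retrofit + flood-sensor network tops out at 372.

385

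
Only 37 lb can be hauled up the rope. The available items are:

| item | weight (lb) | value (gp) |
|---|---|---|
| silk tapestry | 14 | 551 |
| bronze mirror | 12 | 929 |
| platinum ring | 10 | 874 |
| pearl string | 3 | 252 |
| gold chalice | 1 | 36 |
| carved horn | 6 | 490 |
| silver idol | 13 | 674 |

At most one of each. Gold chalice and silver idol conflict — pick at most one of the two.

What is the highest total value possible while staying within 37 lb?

2581

Density check — platinum ring 87.40, pearl string 84.00, carved horn 81.67, bronze mirror 77.42 are the best per lb.
Best packing: bronze mirror + platinum ring + pearl string + gold chalice + carved horn — 32 lb, 2581 total.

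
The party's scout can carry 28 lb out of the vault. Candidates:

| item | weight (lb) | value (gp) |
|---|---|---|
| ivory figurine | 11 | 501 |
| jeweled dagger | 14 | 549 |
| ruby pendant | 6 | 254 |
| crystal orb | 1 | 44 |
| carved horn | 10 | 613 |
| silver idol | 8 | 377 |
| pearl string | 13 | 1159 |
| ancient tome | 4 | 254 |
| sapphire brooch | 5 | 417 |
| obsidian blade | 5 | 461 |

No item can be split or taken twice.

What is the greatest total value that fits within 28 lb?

Best packing: crystal orb + pearl string + ancient tome + sapphire brooch + obsidian blade — 28 lb, 2335 total.
No other feasible combination exceeds 2335.

2335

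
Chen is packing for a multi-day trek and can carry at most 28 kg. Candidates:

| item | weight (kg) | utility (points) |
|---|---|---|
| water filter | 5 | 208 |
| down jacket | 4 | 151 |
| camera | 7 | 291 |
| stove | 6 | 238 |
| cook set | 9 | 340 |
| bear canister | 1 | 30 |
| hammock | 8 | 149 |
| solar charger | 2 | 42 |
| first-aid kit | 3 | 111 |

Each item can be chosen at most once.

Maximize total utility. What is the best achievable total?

Best packing: water filter + camera + stove + cook set + bear canister — 28 kg, 1107 total.
Every other selection either busts 28 kg or fails to beat 1107.

1107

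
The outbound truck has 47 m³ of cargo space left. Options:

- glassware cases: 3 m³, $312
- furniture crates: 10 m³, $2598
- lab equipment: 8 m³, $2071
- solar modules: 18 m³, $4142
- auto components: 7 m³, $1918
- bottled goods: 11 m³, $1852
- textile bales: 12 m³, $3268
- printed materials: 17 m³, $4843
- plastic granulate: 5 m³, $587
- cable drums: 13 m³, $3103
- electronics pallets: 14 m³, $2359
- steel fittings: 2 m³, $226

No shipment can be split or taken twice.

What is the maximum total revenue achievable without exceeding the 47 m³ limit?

A density-first pass picks furniture crates + auto components + textile bales + printed materials — 12627 at 46 m³.
Dropping auto components frees 7 m³; slotting in lab equipment (8 m³) lifts the total to 12780 at 47 m³.

12780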